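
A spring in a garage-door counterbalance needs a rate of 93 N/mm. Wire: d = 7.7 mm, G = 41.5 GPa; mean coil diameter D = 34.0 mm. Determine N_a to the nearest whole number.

5

N_a = Gd⁴/(8D³k) = (41.5×10³ × 7.7⁴)/(8 × 34.0³ × 93)
    = 1.45885e+08 / 2.92422e+07 = 4.989 → 5 coils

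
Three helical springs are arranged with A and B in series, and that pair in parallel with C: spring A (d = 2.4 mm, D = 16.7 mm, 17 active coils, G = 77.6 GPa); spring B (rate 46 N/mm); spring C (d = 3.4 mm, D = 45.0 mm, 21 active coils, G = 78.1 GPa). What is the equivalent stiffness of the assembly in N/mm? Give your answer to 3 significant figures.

k_A = Gd⁴/(8D³N_a) = (77.6×10³)(2.4⁴)/(8·16.7³·17) = 4.0646 N/mm
k_C = Gd⁴/(8D³N_a) = (78.1×10³)(3.4⁴)/(8·45.0³·21) = 0.68174 N/mm
Springs A,B series: k_AB = 1/(1/4.0646+1/46) = 3.7346 N/mm; parallel with C: k_eq = 3.7346+0.68174 = 4.4164 N/mm

4.42 N/mm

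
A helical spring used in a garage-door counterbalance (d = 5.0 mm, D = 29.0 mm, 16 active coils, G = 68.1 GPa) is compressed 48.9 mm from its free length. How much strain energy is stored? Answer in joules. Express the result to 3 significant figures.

k = Gd⁴/(8D³N_a) = (68.1×10³)(5.0⁴)/(8·29.0³·16) = 13.634 N/mm
U = ½kδ² = 0.5 × 13.634 × 48.9² = 16301 N·mm = 16.301 J

16.3 J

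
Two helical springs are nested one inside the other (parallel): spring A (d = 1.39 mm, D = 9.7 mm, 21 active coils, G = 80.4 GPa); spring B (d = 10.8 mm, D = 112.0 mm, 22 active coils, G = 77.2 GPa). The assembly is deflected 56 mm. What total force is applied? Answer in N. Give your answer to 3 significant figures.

347 N

k_A = Gd⁴/(8D³N_a) = (80.4×10³)(1.39⁴)/(8·9.7³·21) = 1.9575 N/mm
k_B = Gd⁴/(8D³N_a) = (77.2×10³)(10.8⁴)/(8·112.0³·22) = 4.2476 N/mm
Parallel: k_eq = 1.9575 + 4.2476 = 6.2051 N/mm
F = k_eq·δ = 6.2051·56 = 347.48 N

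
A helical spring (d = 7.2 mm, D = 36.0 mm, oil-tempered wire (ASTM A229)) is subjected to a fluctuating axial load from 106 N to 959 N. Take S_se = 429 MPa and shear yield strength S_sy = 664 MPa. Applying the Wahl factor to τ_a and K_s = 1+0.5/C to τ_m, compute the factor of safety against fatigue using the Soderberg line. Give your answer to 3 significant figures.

C = D/d = 36.0/7.2 = 5.0000; K_W = (4C−1)/(4C−4)+0.615/C = 1.3105; K_s = 1+0.5/C = 1.1000
F_a = (F_max−F_min)/2 = 426.5 N; F_m = (F_max+F_min)/2 = 532.5 N
τ_a = K_W·8F_aD/(πd³) = 1.3105 × 104.75 = 137.28 MPa
τ_m = K_s·8F_mD/(πd³) = 1.1000 × 130.79 = 143.87 MPa
Soderberg: 1/n_f = τ_a/S_se + τ_m/S_sy = 137.28/429 + 143.87/664 = 0.32000 + 0.21667 = 0.53666
n_f = 1/0.53666 = 1.863

1.86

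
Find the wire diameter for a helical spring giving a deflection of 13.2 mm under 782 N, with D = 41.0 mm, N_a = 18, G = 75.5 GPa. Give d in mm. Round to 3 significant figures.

Required rate k = F/δ = 782/13.2 = 59.242 N/mm
d = (8D³N_a·k / G)^(1/4) = (8·41.0³·18·59.242 / (75.5×10³))^0.25
  = (7787.5)^0.25 = 9.3940 mm

9.39 mm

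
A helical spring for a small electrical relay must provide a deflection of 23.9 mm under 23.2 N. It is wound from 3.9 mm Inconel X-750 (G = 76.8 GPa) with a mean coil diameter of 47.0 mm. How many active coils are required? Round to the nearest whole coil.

Required rate k = F/δ = 23.2/23.9 = 0.97071 N/mm
N_a = Gd⁴/(8D³k) = (76.8×10³ × 3.9⁴)/(8 × 47.0³ × 0.97071)
    = 1.77672e+07 / 806257 = 22.04 → 22 coils

22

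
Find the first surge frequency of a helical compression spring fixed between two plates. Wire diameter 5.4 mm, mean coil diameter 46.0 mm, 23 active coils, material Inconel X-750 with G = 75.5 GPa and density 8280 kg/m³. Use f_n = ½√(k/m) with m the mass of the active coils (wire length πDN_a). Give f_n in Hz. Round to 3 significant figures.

37.7 Hz

k = Gd⁴/(8D³N_a) = (75.5×10³)(5.4⁴)/(8·46.0³·23) = 3.5845 N/mm = 3584.5 N/m
Wire length L = πDN_a = π·46.0·23 = 3323.8 mm
m = ρ·(πd²/4)·L = 8280 × 22.902×10⁻⁶ m² × 3.3238 m = 0.63029 kg
f_n = ½√(k/m) = 0.5·√(3584.5/0.63029) = 0.5·√(5687.1) = 37.706 Hz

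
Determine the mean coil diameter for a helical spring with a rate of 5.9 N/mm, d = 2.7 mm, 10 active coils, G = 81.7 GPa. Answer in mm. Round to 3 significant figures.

21.0 mm

D = (Gd⁴/(8N_a·k))^(1/3) = (81.7×10³·2.7⁴/(8·10·5.9))^(1/3)
  = (9198.88)^(1/3) = 20.9529 mm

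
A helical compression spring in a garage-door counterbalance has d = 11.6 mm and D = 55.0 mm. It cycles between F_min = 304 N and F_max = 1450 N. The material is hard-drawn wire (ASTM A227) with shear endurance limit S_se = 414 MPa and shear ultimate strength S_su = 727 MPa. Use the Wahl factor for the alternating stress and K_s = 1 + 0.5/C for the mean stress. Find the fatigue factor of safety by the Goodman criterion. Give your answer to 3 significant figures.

C = D/d = 55.0/11.6 = 4.7414; K_W = (4C−1)/(4C−4)+0.615/C = 1.3302; K_s = 1+0.5/C = 1.1055
F_a = (F_max−F_min)/2 = 573 N; F_m = (F_max+F_min)/2 = 877 N
τ_a = K_W·8F_aD/(πd³) = 1.3302 × 51.414 = 68.39 MPa
τ_m = K_s·8F_mD/(πd³) = 1.1055 × 78.692 = 86.99 MPa
Goodman: 1/n_f = τ_a/S_se + τ_m/S_su = 68.39/414 + 86.99/727 = 0.16519 + 0.11966 = 0.28485
n_f = 1/0.28485 = 3.511

3.51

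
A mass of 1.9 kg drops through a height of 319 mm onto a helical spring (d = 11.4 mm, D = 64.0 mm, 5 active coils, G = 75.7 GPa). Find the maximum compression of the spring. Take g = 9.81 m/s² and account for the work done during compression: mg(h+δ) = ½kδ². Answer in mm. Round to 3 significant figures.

10.0 mm

k = Gd⁴/(8D³N_a) = (75.7×10³)(11.4⁴)/(8·64.0³·5) = 121.93 N/mm
W = mg = 1.9 × 9.81 = 18.639 N
½kδ² − Wδ − Wh = 0 → δ = (W + √(W² + 2kWh))/k
δ = (18.639 + √(347.41 + 1.44997e+06))/121.93 = (18.639 + 1204.3)/121.93 = 10.03 mm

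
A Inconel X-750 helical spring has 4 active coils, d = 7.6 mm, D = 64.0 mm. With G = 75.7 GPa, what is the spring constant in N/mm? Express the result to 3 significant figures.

k = Gd⁴/(8D³N_a) = (75.7×10³ × 7.6⁴) / (8 × 64.0³ × 4)
  = 2.52552e+08 / 8.38861e+06 = 30.107 N/mm

30.1 N/mm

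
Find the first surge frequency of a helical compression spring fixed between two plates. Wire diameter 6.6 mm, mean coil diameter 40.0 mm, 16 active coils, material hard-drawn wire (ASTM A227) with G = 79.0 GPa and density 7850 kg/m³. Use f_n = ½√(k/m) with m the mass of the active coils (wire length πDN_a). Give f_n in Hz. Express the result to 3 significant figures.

k = Gd⁴/(8D³N_a) = (79.0×10³)(6.6⁴)/(8·40.0³·16) = 18.298 N/mm = 18298 N/m
Wire length L = πDN_a = π·40.0·16 = 2010.6 mm
m = ρ·(πd²/4)·L = 7850 × 34.212×10⁻⁶ m² × 2.0106 m = 0.53998 kg
f_n = ½√(k/m) = 0.5·√(18298/0.53998) = 0.5·√(33887) = 92.042 Hz

92.0 Hz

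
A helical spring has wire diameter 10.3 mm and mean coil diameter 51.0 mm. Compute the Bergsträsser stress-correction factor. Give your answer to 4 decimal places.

1.2975

C = D/d = 51.0/10.3 = 4.9515
K_B = (4C+2)/(4C−3) = 21.806/16.806 = 1.2975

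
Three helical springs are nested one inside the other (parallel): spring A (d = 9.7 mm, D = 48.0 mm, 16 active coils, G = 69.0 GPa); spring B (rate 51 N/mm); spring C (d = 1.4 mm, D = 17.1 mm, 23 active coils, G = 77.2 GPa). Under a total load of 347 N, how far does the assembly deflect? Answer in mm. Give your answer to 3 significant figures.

3.67 mm

k_A = Gd⁴/(8D³N_a) = (69.0×10³)(9.7⁴)/(8·48.0³·16) = 43.152 N/mm
k_C = Gd⁴/(8D³N_a) = (77.2×10³)(1.4⁴)/(8·17.1³·23) = 0.32235 N/mm
Parallel: k_eq = 43.152 + 51 + 0.32235 = 94.474 N/mm
δ = F/k_eq = 347/94.474 = 3.6729 mm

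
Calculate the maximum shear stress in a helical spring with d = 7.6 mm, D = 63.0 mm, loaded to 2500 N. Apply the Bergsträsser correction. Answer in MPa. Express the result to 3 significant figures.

Spring index C = D/d = 63.0/7.6 = 8.2895
K_B = (4C+2)/(4C−3) = 35.158/30.158 = 1.1658
τ₀ = 8FD/(πd³) = 8·2500·63.0/(π·7.6³) = 1.26e+06/1379.1 = 913.65 MPa
τ_max = K·τ₀ = 1.1658 × 913.65 = 1065.1 MPa

1070 MPa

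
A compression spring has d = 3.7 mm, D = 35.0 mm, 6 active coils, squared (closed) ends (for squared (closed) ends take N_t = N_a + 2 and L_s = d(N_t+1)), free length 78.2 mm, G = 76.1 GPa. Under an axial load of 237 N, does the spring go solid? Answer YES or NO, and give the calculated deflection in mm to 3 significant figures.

NO, δ = 34.2 mm

k = Gd⁴/(8D³N_a) = (76.1×10³)(3.7⁴)/(8·35.0³·6) = 6.9302 N/mm
N_t = 8; L_s = 3.7·9 = 33.3 mm; δ_solid = L₀ − L_s = 78.2 − 33.3 = 44.9 mm
δ = F/k = 237/6.9302 = 34.198 mm
δ < δ_solid → spring does not go solid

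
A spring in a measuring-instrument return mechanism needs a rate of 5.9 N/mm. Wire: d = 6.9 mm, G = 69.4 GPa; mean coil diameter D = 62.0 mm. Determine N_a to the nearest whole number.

14

N_a = Gd⁴/(8D³k) = (69.4×10³ × 6.9⁴)/(8 × 62.0³ × 5.9)
    = 1.5731e+08 / 1.12491e+07 = 13.98 → 14 coils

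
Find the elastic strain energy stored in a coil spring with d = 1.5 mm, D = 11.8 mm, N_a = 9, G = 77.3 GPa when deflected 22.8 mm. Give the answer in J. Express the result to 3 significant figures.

0.860 J

k = Gd⁴/(8D³N_a) = (77.3×10³)(1.5⁴)/(8·11.8³·9) = 3.308 N/mm
U = ½kδ² = 0.5 × 3.308 × 22.8² = 859.82 N·mm = 0.85982 J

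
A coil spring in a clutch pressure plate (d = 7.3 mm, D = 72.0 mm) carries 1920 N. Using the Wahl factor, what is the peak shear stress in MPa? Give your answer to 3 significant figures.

Spring index C = D/d = 72.0/7.3 = 9.8630
K_W = (4C−1)/(4C−4) + 0.615/C = 38.452/35.452 + 0.0624 = 1.1470
τ₀ = 8FD/(πd³) = 8·1920·72.0/(π·7.3³) = 1.10592e+06/1222.1 = 904.91 MPa
τ_max = K·τ₀ = 1.1470 × 904.91 = 1037.9 MPa

1040 MPa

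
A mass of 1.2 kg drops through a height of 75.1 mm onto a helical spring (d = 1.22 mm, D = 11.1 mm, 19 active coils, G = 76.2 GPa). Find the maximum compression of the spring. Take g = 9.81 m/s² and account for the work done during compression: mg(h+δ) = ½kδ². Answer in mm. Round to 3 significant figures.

63.4 mm

k = Gd⁴/(8D³N_a) = (76.2×10³)(1.22⁴)/(8·11.1³·19) = 0.81205 N/mm
W = mg = 1.2 × 9.81 = 11.772 N
½kδ² − Wδ − Wh = 0 → δ = (W + √(W² + 2kWh))/k
δ = (11.772 + √(138.58 + 1435.83))/0.81205 = (11.772 + 39.679)/0.81205 = 63.359 mm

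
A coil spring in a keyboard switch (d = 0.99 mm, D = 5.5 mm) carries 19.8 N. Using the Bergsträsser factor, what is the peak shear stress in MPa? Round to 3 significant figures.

360 MPa

Spring index C = D/d = 5.5/0.99 = 5.5556
K_B = (4C+2)/(4C−3) = 24.222/19.222 = 1.2601
τ₀ = 8FD/(πd³) = 8·19.8·5.5/(π·0.99³) = 871.2/3.0483 = 285.8 MPa
τ_max = K·τ₀ = 1.2601 × 285.8 = 360.14 MPa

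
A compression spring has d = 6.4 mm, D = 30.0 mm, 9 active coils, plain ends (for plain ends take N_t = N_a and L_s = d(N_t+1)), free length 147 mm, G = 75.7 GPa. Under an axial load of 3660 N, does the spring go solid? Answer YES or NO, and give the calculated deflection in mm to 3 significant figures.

NO, δ = 56.0 mm

k = Gd⁴/(8D³N_a) = (75.7×10³)(6.4⁴)/(8·30.0³·9) = 65.331 N/mm
N_t = 9; L_s = 6.4·10 = 64 mm; δ_solid = L₀ − L_s = 147 − 64 = 83 mm
δ = F/k = 3660/65.331 = 56.022 mm
δ < δ_solid → spring does not go solid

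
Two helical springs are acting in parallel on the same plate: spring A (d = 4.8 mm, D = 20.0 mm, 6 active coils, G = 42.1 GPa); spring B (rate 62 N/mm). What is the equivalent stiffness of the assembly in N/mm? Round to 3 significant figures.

120 N/mm

k_A = Gd⁴/(8D³N_a) = (42.1×10³)(4.8⁴)/(8·20.0³·6) = 58.199 N/mm
Parallel: k_eq = 58.199 + 62 = 120.2 N/mm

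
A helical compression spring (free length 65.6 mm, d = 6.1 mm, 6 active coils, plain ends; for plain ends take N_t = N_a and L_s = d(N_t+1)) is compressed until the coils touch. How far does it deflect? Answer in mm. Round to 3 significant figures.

N_t = 6; L_s = 6.1·7 = 42.7 mm
δ_solid = L₀ − L_s = 65.6 − 42.7 = 22.9 mm

22.9 mm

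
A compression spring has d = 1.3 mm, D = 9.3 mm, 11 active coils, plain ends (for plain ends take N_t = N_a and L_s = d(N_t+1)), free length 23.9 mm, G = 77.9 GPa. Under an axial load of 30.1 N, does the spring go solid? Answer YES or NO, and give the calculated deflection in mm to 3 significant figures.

k = Gd⁴/(8D³N_a) = (77.9×10³)(1.3⁴)/(8·9.3³·11) = 3.1433 N/mm
N_t = 11; L_s = 1.3·12 = 15.6 mm; δ_solid = L₀ − L_s = 23.9 − 15.6 = 8.3 mm
δ = F/k = 30.1/3.1433 = 9.5761 mm
δ ≥ δ_solid → spring goes solid

YES, δ = 9.58 mm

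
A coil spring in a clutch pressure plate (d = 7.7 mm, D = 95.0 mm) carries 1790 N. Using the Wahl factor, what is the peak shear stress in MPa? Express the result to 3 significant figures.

Spring index C = D/d = 95.0/7.7 = 12.3377
K_W = (4C−1)/(4C−4) + 0.615/C = 48.351/45.351 + 0.0498 = 1.1160
τ₀ = 8FD/(πd³) = 8·1790·95.0/(π·7.7³) = 1.3604e+06/1434.2 = 948.52 MPa
τ_max = K·τ₀ = 1.1160 × 948.52 = 1058.5 MPa

1060 MPa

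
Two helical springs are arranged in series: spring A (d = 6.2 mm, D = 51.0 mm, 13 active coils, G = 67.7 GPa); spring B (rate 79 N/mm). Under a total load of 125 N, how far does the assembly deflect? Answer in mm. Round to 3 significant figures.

k_A = Gd⁴/(8D³N_a) = (67.7×10³)(6.2⁴)/(8·51.0³·13) = 7.2512 N/mm
Series: 1/k_eq = 1/7.2512 + 1/79 = 0.15057; k_eq = 6.6416 N/mm
δ = F/k_eq = 125/6.6416 = 18.821 mm

18.8 mm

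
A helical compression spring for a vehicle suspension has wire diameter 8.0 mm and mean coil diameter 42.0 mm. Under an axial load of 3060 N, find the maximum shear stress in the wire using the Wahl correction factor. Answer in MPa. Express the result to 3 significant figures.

827 MPa

Spring index C = D/d = 42.0/8.0 = 5.2500
K_W = (4C−1)/(4C−4) + 0.615/C = 20.000/17.000 + 0.1171 = 1.2936
τ₀ = 8FD/(πd³) = 8·3060·42.0/(π·8.0³) = 1.02816e+06/1608.5 = 639.21 MPa
τ_max = K·τ₀ = 1.2936 × 639.21 = 826.89 MPa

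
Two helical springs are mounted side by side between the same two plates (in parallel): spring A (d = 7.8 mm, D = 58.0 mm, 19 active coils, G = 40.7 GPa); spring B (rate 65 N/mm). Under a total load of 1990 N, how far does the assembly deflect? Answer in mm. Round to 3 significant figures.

28.4 mm

k_A = Gd⁴/(8D³N_a) = (40.7×10³)(7.8⁴)/(8·58.0³·19) = 5.0798 N/mm
Parallel: k_eq = 5.0798 + 65 = 70.08 N/mm
δ = F/k_eq = 1990/70.08 = 28.396 mm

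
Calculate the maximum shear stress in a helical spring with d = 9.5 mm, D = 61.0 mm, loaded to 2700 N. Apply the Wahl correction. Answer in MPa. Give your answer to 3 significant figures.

Spring index C = D/d = 61.0/9.5 = 6.4211
K_W = (4C−1)/(4C−4) + 0.615/C = 24.684/21.684 + 0.0958 = 1.2341
τ₀ = 8FD/(πd³) = 8·2700·61.0/(π·9.5³) = 1.3176e+06/2693.5 = 489.17 MPa
τ_max = K·τ₀ = 1.2341 × 489.17 = 603.7 MPa

604 MPa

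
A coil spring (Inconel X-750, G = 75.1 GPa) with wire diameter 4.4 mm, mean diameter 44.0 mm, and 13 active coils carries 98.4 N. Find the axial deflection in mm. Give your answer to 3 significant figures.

31.0 mm

k = Gd⁴/(8D³N_a) = (75.1×10³)(4.4⁴)/(8·44.0³·13) = 3.1773 N/mm
δ = F/k = 98.4 / 3.1773 = 30.97 mm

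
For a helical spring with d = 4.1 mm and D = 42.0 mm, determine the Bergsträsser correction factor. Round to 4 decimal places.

C = D/d = 42.0/4.1 = 10.2439
K_B = (4C+2)/(4C−3) = 42.976/37.976 = 1.1317

1.1317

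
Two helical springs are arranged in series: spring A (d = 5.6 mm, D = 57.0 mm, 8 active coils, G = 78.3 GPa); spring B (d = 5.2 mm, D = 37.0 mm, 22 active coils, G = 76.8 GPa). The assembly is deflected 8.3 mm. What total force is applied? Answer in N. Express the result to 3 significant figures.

k_A = Gd⁴/(8D³N_a) = (78.3×10³)(5.6⁴)/(8·57.0³·8) = 6.4969 N/mm
k_B = Gd⁴/(8D³N_a) = (76.8×10³)(5.2⁴)/(8·37.0³·22) = 6.2988 N/mm
Series: 1/k_eq = 1/6.4969 + 1/6.2988 = 0.31268; k_eq = 3.1982 N/mm
F = k_eq·δ = 3.1982·8.3 = 26.545 N

26.5 N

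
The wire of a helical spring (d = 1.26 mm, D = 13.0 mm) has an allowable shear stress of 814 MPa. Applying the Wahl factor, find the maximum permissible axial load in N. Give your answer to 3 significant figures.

C = D/d = 13.0/1.26 = 10.3175
K_W = (4C−1)/(4C−4) + 0.615/C = 40.270/37.270 + 0.0596 = 1.1401
τ_max = K·8FD/(πd³) → F_max = τ_allow·πd³/(8DK)
F_max = 814·π·1.26³/(8·13.0·1.1401) = 5115.5/118.57 = 43.143 N

43.1 N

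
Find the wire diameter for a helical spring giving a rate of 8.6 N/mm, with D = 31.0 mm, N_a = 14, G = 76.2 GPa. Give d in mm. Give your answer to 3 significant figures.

d = (8D³N_a·k / G)^(1/4) = (8·31.0³·14·8.6 / (76.2×10³))^0.25
  = (376.57)^0.25 = 4.4052 mm

4.41 mm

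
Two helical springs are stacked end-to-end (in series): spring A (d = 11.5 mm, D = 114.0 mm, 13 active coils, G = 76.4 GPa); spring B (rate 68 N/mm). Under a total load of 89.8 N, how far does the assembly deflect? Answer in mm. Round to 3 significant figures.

11.7 mm

k_A = Gd⁴/(8D³N_a) = (76.4×10³)(11.5⁴)/(8·114.0³·13) = 8.6724 N/mm
Series: 1/k_eq = 1/8.6724 + 1/68 = 0.13001; k_eq = 7.6914 N/mm
δ = F/k_eq = 89.8/7.6914 = 11.675 mm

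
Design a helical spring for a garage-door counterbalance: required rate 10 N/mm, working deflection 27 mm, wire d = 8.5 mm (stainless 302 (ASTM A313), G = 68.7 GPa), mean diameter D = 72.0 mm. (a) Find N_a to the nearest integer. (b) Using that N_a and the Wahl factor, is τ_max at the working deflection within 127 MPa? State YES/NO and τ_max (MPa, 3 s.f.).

N_a = Gd⁴/(8D³k) = (68.7×10³)(8.5⁴)/(8·72.0³·10) = 12.01 → N_a = 12
Actual rate k = Gd⁴/(8D³·12) = 10.008 N/mm
Working load F = kδ = 10.008·27 = 270.23 N
C = 72.0/8.5 = 8.4706; K_W = (4C−1)/(4C−4)+0.615/C = 1.1730
τ_max = K_W·8FD/(πd³) = 1.1730·80.676 = 94.633 MPa
τ_max ≤ 127 MPa → acceptable

(a) 12 coils; (b) YES, τ_max = 94.6 MPa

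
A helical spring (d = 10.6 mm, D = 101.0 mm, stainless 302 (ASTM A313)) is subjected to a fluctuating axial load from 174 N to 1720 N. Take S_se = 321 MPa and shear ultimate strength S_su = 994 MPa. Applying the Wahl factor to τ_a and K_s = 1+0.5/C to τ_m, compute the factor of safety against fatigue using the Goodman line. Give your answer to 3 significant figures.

1.23

C = D/d = 101.0/10.6 = 9.5283; K_W = (4C−1)/(4C−4)+0.615/C = 1.1525; K_s = 1+0.5/C = 1.0525
F_a = (F_max−F_min)/2 = 773 N; F_m = (F_max+F_min)/2 = 947 N
τ_a = K_W·8F_aD/(πd³) = 1.1525 × 166.93 = 192.38 MPa
τ_m = K_s·8F_mD/(πd³) = 1.0525 × 204.5 = 215.23 MPa
Goodman: 1/n_f = τ_a/S_se + τ_m/S_su = 192.38/321 + 215.23/994 = 0.59931 + 0.21653 = 0.81584
n_f = 1/0.81584 = 1.226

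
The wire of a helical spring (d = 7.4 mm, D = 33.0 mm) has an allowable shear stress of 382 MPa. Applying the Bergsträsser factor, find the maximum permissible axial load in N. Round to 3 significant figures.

C = D/d = 33.0/7.4 = 4.4595
K_B = (4C+2)/(4C−3) = 19.838/14.838 = 1.3370
τ_max = K·8FD/(πd³) → F_max = τ_allow·πd³/(8DK)
F_max = 382·π·7.4³/(8·33.0·1.3370) = 4.863e+05/352.96 = 1377.8 N

1380 N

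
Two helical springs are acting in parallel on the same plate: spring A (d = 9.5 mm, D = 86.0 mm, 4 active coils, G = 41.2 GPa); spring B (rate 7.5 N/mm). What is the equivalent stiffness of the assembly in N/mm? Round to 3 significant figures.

k_A = Gd⁴/(8D³N_a) = (41.2×10³)(9.5⁴)/(8·86.0³·4) = 16.487 N/mm
Parallel: k_eq = 16.487 + 7.5 = 23.987 N/mm

24.0 N/mm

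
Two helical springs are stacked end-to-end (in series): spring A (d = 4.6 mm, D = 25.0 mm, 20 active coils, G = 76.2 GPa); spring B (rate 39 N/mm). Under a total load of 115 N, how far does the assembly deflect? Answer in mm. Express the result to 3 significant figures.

k_A = Gd⁴/(8D³N_a) = (76.2×10³)(4.6⁴)/(8·25.0³·20) = 13.647 N/mm
Series: 1/k_eq = 1/13.647 + 1/39 = 0.098916; k_eq = 10.11 N/mm
δ = F/k_eq = 115/10.11 = 11.375 mm

11.4 mm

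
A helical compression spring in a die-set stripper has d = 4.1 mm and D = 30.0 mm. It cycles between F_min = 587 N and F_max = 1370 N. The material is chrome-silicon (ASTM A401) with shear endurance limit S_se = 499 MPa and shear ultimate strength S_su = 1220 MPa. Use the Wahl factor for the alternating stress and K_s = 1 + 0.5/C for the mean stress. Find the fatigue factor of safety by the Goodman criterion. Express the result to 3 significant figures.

0.501

C = D/d = 30.0/4.1 = 7.3171; K_W = (4C−1)/(4C−4)+0.615/C = 1.2028; K_s = 1+0.5/C = 1.0683
F_a = (F_max−F_min)/2 = 391.5 N; F_m = (F_max+F_min)/2 = 978.5 N
τ_a = K_W·8F_aD/(πd³) = 1.2028 × 433.95 = 521.95 MPa
τ_m = K_s·8F_mD/(πd³) = 1.0683 × 1084.6 = 1158.7 MPa
Goodman: 1/n_f = τ_a/S_se + τ_m/S_su = 521.95/499 + 1158.7/1220 = 1.04599 + 0.94977 = 1.9958
n_f = 1/1.9958 = 0.5011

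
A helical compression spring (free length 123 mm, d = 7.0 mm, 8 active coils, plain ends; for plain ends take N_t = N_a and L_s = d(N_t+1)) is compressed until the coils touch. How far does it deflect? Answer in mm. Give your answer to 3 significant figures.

N_t = 8; L_s = 7.0·9 = 63 mm
δ_solid = L₀ − L_s = 123 − 63 = 60 mm

60.0 mm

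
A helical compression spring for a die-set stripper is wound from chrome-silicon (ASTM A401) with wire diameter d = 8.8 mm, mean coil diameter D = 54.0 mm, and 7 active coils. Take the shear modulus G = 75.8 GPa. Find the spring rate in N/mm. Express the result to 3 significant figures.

k = Gd⁴/(8D³N_a) = (75.8×10³ × 8.8⁴) / (8 × 54.0³ × 7)
  = 4.54569e+08 / 8.81798e+06 = 51.55 N/mm

51.6 N/mm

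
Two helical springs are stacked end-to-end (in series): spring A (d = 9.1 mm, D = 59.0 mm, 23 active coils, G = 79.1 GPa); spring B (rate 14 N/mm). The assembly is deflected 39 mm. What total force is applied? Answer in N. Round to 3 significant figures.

k_A = Gd⁴/(8D³N_a) = (79.1×10³)(9.1⁴)/(8·59.0³·23) = 14.354 N/mm
Series: 1/k_eq = 1/14.354 + 1/14 = 0.1411; k_eq = 7.0874 N/mm
F = k_eq·δ = 7.0874·39 = 276.41 N

276 N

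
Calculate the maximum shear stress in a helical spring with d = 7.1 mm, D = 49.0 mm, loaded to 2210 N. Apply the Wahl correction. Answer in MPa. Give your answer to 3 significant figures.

937 MPa

Spring index C = D/d = 49.0/7.1 = 6.9014
K_W = (4C−1)/(4C−4) + 0.615/C = 26.606/23.606 + 0.0891 = 1.2162
τ₀ = 8FD/(πd³) = 8·2210·49.0/(π·7.1³) = 866320/1124.4 = 770.47 MPa
τ_max = K·τ₀ = 1.2162 × 770.47 = 937.04 MPa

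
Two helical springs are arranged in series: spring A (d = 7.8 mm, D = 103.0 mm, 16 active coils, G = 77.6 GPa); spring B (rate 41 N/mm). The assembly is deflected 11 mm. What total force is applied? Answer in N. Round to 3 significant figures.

k_A = Gd⁴/(8D³N_a) = (77.6×10³)(7.8⁴)/(8·103.0³·16) = 2.0536 N/mm
Series: 1/k_eq = 1/2.0536 + 1/41 = 0.51134; k_eq = 1.9557 N/mm
F = k_eq·δ = 1.9557·11 = 21.512 N

21.5 N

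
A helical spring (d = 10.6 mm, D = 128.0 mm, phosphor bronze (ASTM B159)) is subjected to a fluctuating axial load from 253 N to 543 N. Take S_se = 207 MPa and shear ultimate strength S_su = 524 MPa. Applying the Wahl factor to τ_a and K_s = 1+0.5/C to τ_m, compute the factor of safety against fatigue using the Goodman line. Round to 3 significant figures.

2.32

C = D/d = 128.0/10.6 = 12.0755; K_W = (4C−1)/(4C−4)+0.615/C = 1.1186; K_s = 1+0.5/C = 1.0414
F_a = (F_max−F_min)/2 = 145 N; F_m = (F_max+F_min)/2 = 398 N
τ_a = K_W·8F_aD/(πd³) = 1.1186 × 39.683 = 44.391 MPa
τ_m = K_s·8F_mD/(πd³) = 1.0414 × 108.92 = 113.43 MPa
Goodman: 1/n_f = τ_a/S_se + τ_m/S_su = 44.391/207 + 113.43/524 = 0.21445 + 0.21647 = 0.43092
n_f = 1/0.43092 = 2.321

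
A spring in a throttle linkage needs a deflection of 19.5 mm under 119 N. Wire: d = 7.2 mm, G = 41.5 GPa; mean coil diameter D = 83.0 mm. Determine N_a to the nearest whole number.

Required rate k = F/δ = 119/19.5 = 6.1026 N/mm
N_a = Gd⁴/(8D³k) = (41.5×10³ × 7.2⁴)/(8 × 83.0³ × 6.1026)
    = 1.11527e+08 / 2.79149e+07 = 3.995 → 4 coils

4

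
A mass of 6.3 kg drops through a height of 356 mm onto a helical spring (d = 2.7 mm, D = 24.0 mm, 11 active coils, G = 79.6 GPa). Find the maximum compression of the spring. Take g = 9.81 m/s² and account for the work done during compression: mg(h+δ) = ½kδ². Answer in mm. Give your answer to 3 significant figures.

k = Gd⁴/(8D³N_a) = (79.6×10³)(2.7⁴)/(8·24.0³·11) = 3.4774 N/mm
W = mg = 6.3 × 9.81 = 61.803 N
½kδ² − Wδ − Wh = 0 → δ = (W + √(W² + 2kWh))/k
δ = (61.803 + √(3819.6 + 153018))/3.4774 = (61.803 + 396.03)/3.4774 = 131.66 mm

132 mm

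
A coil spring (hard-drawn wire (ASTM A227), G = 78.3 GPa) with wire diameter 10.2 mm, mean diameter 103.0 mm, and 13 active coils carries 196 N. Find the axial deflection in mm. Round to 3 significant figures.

k = Gd⁴/(8D³N_a) = (78.3×10³)(10.2⁴)/(8·103.0³·13) = 7.4579 N/mm
δ = F/k = 196 / 7.4579 = 26.281 mm

26.3 mm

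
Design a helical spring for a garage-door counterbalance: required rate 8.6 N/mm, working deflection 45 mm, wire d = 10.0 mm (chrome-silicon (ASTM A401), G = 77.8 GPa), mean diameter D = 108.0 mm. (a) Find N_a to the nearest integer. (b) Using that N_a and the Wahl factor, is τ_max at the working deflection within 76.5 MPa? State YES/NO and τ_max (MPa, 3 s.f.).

(a) 9 coils; (b) NO, τ_max = 120 MPa

N_a = Gd⁴/(8D³k) = (77.8×10³)(10.0⁴)/(8·108.0³·8.6) = 8.977 → N_a = 9
Actual rate k = Gd⁴/(8D³·9) = 8.5778 N/mm
Working load F = kδ = 8.5778·45 = 386 N
C = 108.0/10.0 = 10.8000; K_W = (4C−1)/(4C−4)+0.615/C = 1.1335
τ_max = K_W·8FD/(πd³) = 1.1335·106.16 = 120.33 MPa
τ_max > 76.5 MPa → exceeds allowable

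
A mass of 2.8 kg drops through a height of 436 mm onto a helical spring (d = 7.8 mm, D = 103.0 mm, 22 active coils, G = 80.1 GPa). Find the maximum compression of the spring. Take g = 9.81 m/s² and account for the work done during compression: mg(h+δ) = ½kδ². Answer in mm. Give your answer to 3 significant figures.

k = Gd⁴/(8D³N_a) = (80.1×10³)(7.8⁴)/(8·103.0³·22) = 1.5417 N/mm
W = mg = 2.8 × 9.81 = 27.468 N
½kδ² − Wδ − Wh = 0 → δ = (W + √(W² + 2kWh))/k
δ = (27.468 + √(754.49 + 36925.8))/1.5417 = (27.468 + 194.11)/1.5417 = 143.73 mm

144 mm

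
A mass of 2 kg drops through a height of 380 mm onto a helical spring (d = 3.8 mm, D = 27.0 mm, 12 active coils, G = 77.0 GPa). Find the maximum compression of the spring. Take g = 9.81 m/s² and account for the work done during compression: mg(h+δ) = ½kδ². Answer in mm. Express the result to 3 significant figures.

44.3 mm

k = Gd⁴/(8D³N_a) = (77.0×10³)(3.8⁴)/(8·27.0³·12) = 8.4969 N/mm
W = mg = 2 × 9.81 = 19.62 N
½kδ² − Wδ − Wh = 0 → δ = (W + √(W² + 2kWh))/k
δ = (19.62 + √(384.94 + 126700))/8.4969 = (19.62 + 356.49)/8.4969 = 44.264 mm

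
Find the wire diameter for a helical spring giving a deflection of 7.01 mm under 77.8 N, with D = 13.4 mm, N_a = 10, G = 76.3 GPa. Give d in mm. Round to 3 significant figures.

Required rate k = F/δ = 77.8/7.01 = 11.098 N/mm
d = (8D³N_a·k / G)^(1/4) = (8·13.4³·10·11.098 / (76.3×10³))^0.25
  = (27.999)^0.25 = 2.3003 mm

2.30 mm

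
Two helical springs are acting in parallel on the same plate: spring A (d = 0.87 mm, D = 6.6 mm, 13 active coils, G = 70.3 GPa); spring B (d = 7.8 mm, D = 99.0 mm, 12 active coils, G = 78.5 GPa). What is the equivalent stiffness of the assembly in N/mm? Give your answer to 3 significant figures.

k_A = Gd⁴/(8D³N_a) = (70.3×10³)(0.87⁴)/(8·6.6³·13) = 1.347 N/mm
k_B = Gd⁴/(8D³N_a) = (78.5×10³)(7.8⁴)/(8·99.0³·12) = 3.1194 N/mm
Parallel: k_eq = 1.347 + 3.1194 = 4.4664 N/mm

4.47 N/mm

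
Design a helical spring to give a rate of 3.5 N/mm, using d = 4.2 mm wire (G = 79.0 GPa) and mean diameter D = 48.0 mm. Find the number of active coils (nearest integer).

N_a = Gd⁴/(8D³k) = (79.0×10³ × 4.2⁴)/(8 × 48.0³ × 3.5)
    = 2.45824e+07 / 3.09658e+06 = 7.939 → 8 coils

8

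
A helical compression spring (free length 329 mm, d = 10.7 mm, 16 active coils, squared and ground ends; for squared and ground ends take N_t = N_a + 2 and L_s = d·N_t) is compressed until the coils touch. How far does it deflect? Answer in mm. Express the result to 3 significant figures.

136 mm

N_t = 18; L_s = 10.7·18 = 192.6 mm
δ_solid = L₀ − L_s = 329 − 192.6 = 136.4 mm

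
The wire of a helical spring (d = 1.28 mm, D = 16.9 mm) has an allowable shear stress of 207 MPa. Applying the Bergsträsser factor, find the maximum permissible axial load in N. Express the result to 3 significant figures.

C = D/d = 16.9/1.28 = 13.2031
K_B = (4C+2)/(4C−3) = 54.812/49.812 = 1.1004
τ_max = K·8FD/(πd³) → F_max = τ_allow·πd³/(8DK)
F_max = 207·π·1.28³/(8·16.9·1.1004) = 1363.8/148.77 = 9.1671 N

9.17 N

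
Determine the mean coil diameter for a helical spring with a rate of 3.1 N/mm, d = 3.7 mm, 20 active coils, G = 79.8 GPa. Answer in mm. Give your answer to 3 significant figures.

D = (Gd⁴/(8N_a·k))^(1/3) = (79.8×10³·3.7⁴/(8·20·3.1))^(1/3)
  = (30152.8)^(1/3) = 31.1250 mm

31.1 mm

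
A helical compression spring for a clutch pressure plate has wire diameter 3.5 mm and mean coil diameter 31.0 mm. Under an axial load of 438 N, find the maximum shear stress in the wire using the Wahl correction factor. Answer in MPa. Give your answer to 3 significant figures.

939 MPa

Spring index C = D/d = 31.0/3.5 = 8.8571
K_W = (4C−1)/(4C−4) + 0.615/C = 34.429/31.429 + 0.0694 = 1.1649
τ₀ = 8FD/(πd³) = 8·438·31.0/(π·3.5³) = 108624/134.7 = 806.44 MPa
τ_max = K·τ₀ = 1.1649 × 806.44 = 939.41 MPa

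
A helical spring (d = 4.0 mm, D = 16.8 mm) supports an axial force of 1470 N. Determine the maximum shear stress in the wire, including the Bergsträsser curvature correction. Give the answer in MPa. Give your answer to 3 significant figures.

1340 MPa

Spring index C = D/d = 16.8/4.0 = 4.2000
K_B = (4C+2)/(4C−3) = 18.800/13.800 = 1.3623
τ₀ = 8FD/(πd³) = 8·1470·16.8/(π·4.0³) = 197568/201.06 = 982.62 MPa
τ_max = K·τ₀ = 1.3623 × 982.62 = 1338.6 MPa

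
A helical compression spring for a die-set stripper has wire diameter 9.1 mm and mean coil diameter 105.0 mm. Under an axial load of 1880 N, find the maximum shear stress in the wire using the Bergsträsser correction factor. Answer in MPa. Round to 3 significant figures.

Spring index C = D/d = 105.0/9.1 = 11.5385
K_B = (4C+2)/(4C−3) = 48.154/43.154 = 1.1159
τ₀ = 8FD/(πd³) = 8·1880·105.0/(π·9.1³) = 1.5792e+06/2367.4 = 667.06 MPa
τ_max = K·τ₀ = 1.1159 × 667.06 = 744.35 MPa

744 MPa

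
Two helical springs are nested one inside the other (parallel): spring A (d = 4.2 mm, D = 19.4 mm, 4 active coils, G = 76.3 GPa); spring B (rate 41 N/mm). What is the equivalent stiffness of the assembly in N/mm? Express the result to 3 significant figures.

k_A = Gd⁴/(8D³N_a) = (76.3×10³)(4.2⁴)/(8·19.4³·4) = 101.62 N/mm
Parallel: k_eq = 101.62 + 41 = 142.62 N/mm

143 N/mm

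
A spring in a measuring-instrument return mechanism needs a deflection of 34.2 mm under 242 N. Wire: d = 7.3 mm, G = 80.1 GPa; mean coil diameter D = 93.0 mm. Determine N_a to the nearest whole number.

Required rate k = F/δ = 242/34.2 = 7.076 N/mm
N_a = Gd⁴/(8D³k) = (80.1×10³ × 7.3⁴)/(8 × 93.0³ × 7.076)
    = 2.2747e+08 / 4.55332e+07 = 4.996 → 5 coils

5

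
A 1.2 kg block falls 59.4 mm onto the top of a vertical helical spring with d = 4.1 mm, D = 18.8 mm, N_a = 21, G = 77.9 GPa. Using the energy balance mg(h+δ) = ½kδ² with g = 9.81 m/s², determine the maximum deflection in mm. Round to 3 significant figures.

9.04 mm

k = Gd⁴/(8D³N_a) = (77.9×10³)(4.1⁴)/(8·18.8³·21) = 19.719 N/mm
W = mg = 1.2 × 9.81 = 11.772 N
½kδ² − Wδ − Wh = 0 → δ = (W + √(W² + 2kWh))/k
δ = (11.772 + √(138.58 + 27577.6))/19.719 = (11.772 + 166.48)/19.719 = 9.0396 mm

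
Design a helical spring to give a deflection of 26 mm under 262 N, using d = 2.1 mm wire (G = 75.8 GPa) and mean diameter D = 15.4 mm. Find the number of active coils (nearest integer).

Required rate k = F/δ = 262/26 = 10.077 N/mm
N_a = Gd⁴/(8D³k) = (75.8×10³ × 2.1⁴)/(8 × 15.4³ × 10.077)
    = 1.47417e+06 / 294429 = 5.007 → 5 coils

5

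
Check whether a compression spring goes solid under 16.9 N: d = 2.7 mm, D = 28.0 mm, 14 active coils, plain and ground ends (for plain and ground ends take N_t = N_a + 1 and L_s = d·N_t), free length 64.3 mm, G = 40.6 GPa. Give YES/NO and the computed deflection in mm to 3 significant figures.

k = Gd⁴/(8D³N_a) = (40.6×10³)(2.7⁴)/(8·28.0³·14) = 0.87758 N/mm
N_t = 15; L_s = 2.7·15 = 40.5 mm; δ_solid = L₀ − L_s = 64.3 − 40.5 = 23.8 mm
δ = F/k = 16.9/0.87758 = 19.257 mm
δ < δ_solid → spring does not go solid

NO, δ = 19.3 mm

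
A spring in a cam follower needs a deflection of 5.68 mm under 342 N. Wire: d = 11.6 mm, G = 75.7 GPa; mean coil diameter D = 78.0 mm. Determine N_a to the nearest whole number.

Required rate k = F/δ = 342/5.68 = 60.211 N/mm
N_a = Gd⁴/(8D³k) = (75.7×10³ × 11.6⁴)/(8 × 78.0³ × 60.211)
    = 1.37065e+09 / 2.28587e+08 = 5.996 → 6 coils

6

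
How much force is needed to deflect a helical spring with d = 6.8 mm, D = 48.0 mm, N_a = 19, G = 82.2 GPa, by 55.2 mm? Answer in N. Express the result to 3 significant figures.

577 N

k = Gd⁴/(8D³N_a) = (82.2×10³)(6.8⁴)/(8·48.0³·19) = 10.455 N/mm
F = k·δ = 10.455 × 55.2 = 577.14 N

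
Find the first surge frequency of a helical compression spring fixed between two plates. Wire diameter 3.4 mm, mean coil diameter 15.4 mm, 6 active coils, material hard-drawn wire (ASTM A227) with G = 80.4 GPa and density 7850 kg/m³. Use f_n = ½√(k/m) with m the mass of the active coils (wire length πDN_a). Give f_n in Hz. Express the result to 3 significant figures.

861 Hz

k = Gd⁴/(8D³N_a) = (80.4×10³)(3.4⁴)/(8·15.4³·6) = 61.287 N/mm = 61287 N/m
Wire length L = πDN_a = π·15.4·6 = 290.28 mm
m = ρ·(πd²/4)·L = 7850 × 9.0792×10⁻⁶ m² × 0.29028 m = 0.020689 kg
f_n = ½√(k/m) = 0.5·√(61287/0.020689) = 0.5·√(2.9623e+06) = 860.57 Hz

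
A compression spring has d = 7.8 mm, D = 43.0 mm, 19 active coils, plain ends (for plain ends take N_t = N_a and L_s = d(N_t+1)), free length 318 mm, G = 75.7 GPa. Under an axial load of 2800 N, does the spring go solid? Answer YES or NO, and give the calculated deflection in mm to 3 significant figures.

NO, δ = 121 mm

k = Gd⁴/(8D³N_a) = (75.7×10³)(7.8⁴)/(8·43.0³·19) = 23.186 N/mm
N_t = 19; L_s = 7.8·20 = 156 mm; δ_solid = L₀ − L_s = 318 − 156 = 162 mm
δ = F/k = 2800/23.186 = 120.76 mm
δ < δ_solid → spring does not go solid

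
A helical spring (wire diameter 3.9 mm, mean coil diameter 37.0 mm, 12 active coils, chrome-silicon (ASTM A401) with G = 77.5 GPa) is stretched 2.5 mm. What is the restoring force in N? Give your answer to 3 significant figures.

9.22 N

k = Gd⁴/(8D³N_a) = (77.5×10³)(3.9⁴)/(8·37.0³·12) = 3.6871 N/mm
F = k·δ = 3.6871 × 2.5 = 9.2177 N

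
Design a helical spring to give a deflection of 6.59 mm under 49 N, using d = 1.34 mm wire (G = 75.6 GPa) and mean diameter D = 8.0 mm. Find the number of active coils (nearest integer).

Required rate k = F/δ = 49/6.59 = 7.4355 N/mm
N_a = Gd⁴/(8D³k) = (75.6×10³ × 1.34⁴)/(8 × 8.0³ × 7.4355)
    = 243748 / 30455.8 = 8.003 → 8 coils

8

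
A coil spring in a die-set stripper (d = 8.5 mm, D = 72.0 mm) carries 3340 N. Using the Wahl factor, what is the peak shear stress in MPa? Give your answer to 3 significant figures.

Spring index C = D/d = 72.0/8.5 = 8.4706
K_W = (4C−1)/(4C−4) + 0.615/C = 32.882/29.882 + 0.0726 = 1.1730
τ₀ = 8FD/(πd³) = 8·3340·72.0/(π·8.5³) = 1.92384e+06/1929.3 = 997.15 MPa
τ_max = K·τ₀ = 1.1730 × 997.15 = 1169.7 MPa

1170 MPa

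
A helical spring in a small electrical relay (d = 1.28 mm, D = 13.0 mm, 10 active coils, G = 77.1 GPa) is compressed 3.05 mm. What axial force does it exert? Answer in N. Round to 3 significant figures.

k = Gd⁴/(8D³N_a) = (77.1×10³)(1.28⁴)/(8·13.0³·10) = 1.1775 N/mm
F = k·δ = 1.1775 × 3.05 = 3.5915 N

3.59 N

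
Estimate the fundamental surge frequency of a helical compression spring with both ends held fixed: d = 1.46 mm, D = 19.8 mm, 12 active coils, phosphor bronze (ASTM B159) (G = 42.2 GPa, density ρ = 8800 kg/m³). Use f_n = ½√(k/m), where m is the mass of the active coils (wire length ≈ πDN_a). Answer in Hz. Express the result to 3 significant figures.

76.5 Hz

k = Gd⁴/(8D³N_a) = (42.2×10³)(1.46⁴)/(8·19.8³·12) = 0.25731 N/mm = 257.31 N/m
Wire length L = πDN_a = π·19.8·12 = 746.44 mm
m = ρ·(πd²/4)·L = 8800 × 1.6742×10⁻⁶ m² × 0.74644 m = 0.010997 kg
f_n = ½√(k/m) = 0.5·√(257.31/0.010997) = 0.5·√(23398) = 76.482 Hz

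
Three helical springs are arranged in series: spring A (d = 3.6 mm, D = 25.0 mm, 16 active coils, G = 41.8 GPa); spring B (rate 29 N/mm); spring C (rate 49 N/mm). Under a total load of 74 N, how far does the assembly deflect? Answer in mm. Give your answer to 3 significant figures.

25.1 mm

k_A = Gd⁴/(8D³N_a) = (41.8×10³)(3.6⁴)/(8·25.0³·16) = 3.5104 N/mm
Series: 1/k_eq = 1/3.5104 + 1/29 + 1/49 = 0.33976; k_eq = 2.9433 N/mm
δ = F/k_eq = 74/2.9433 = 25.142 mm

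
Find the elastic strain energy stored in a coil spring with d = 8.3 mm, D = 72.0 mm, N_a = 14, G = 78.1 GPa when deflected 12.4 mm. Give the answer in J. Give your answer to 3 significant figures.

0.682 J

k = Gd⁴/(8D³N_a) = (78.1×10³)(8.3⁴)/(8·72.0³·14) = 8.8664 N/mm
U = ½kδ² = 0.5 × 8.8664 × 12.4² = 681.65 N·mm = 0.68165 J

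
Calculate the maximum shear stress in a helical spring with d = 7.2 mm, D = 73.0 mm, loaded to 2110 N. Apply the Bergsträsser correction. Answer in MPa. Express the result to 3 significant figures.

Spring index C = D/d = 73.0/7.2 = 10.1389
K_B = (4C+2)/(4C−3) = 42.556/37.556 = 1.1331
τ₀ = 8FD/(πd³) = 8·2110·73.0/(π·7.2³) = 1.23224e+06/1172.6 = 1050.9 MPa
τ_max = K·τ₀ = 1.1331 × 1050.9 = 1190.8 MPa

1190 MPa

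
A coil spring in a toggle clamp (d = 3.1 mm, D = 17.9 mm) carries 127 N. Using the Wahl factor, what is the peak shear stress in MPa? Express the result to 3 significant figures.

246 MPa

Spring index C = D/d = 17.9/3.1 = 5.7742
K_W = (4C−1)/(4C−4) + 0.615/C = 22.097/19.097 + 0.1065 = 1.2636
τ₀ = 8FD/(πd³) = 8·127·17.9/(π·3.1³) = 18186.4/93.591 = 194.32 MPa
τ_max = K·τ₀ = 1.2636 × 194.32 = 245.54 MPa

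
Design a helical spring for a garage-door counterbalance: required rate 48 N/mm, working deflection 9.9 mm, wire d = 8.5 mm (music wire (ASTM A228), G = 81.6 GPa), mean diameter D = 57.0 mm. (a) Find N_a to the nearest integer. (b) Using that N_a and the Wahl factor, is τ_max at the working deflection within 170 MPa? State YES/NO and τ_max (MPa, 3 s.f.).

(a) 6 coils; (b) YES, τ_max = 137 MPa

N_a = Gd⁴/(8D³k) = (81.6×10³)(8.5⁴)/(8·57.0³·48) = 5.99 → N_a = 6
Actual rate k = Gd⁴/(8D³·6) = 47.918 N/mm
Working load F = kδ = 47.918·9.9 = 474.39 N
C = 57.0/8.5 = 6.7059; K_W = (4C−1)/(4C−4)+0.615/C = 1.2232
τ_max = K_W·8FD/(πd³) = 1.2232·112.12 = 137.14 MPa
τ_max ≤ 170 MPa → acceptable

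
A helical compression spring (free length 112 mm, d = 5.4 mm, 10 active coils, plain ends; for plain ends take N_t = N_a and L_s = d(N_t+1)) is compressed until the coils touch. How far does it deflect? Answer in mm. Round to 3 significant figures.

52.6 mm

N_t = 10; L_s = 5.4·11 = 59.4 mm
δ_solid = L₀ − L_s = 112 − 59.4 = 52.6 mm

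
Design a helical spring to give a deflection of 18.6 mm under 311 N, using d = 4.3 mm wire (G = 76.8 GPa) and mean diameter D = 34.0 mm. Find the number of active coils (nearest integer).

5

Required rate k = F/δ = 311/18.6 = 16.72 N/mm
N_a = Gd⁴/(8D³k) = (76.8×10³ × 4.3⁴)/(8 × 34.0³ × 16.72)
    = 2.62564e+07 / 5.25744e+06 = 4.994 → 5 coils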